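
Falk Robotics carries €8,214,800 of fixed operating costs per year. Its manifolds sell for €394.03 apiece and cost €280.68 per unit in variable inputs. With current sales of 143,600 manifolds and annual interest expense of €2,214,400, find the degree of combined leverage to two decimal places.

Total contribution margin = 143,600 × €113.35 = €16,277,060.00.
Operating income = contribution − fixed costs = €16,277,060.00 − €8,214,800 = €8,062,260.00. Interest = €2,214,400.00, so EBIT − I = €5,847,860.00.
DCL = contribution ÷ (EBIT − I) = €16,277,060.00 ÷ €5,847,860.00 = 2.7834.

2.78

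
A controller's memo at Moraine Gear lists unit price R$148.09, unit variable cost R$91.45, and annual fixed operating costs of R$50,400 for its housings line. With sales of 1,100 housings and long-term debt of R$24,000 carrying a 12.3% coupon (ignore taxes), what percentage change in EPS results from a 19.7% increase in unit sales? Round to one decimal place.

+137.1%

Total contribution margin = 1,100 × R$56.64 = R$62,304.00.
EBIT = R$62,304.00 − R$50,400 = R$11,904.00.
Interest = R$2,952.00, so EBIT − I = R$8,952.00.
DCL = total CM / (EBIT − I) = R$62,304.00 / R$8,952.00 = 6.9598.
%ΔEPS = DCL × %ΔSales = 6.9598 × +19.7% = +137.1%.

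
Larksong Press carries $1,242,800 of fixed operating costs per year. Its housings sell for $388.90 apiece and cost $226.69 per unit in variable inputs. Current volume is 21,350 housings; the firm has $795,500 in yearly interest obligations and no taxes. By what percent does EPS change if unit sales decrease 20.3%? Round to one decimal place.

Total contribution margin = 21,350 × $162.21 = $3,463,183.50.
Subtracting fixed costs: EBIT = $3,463,183.50 − $1,242,800 = $2,220,383.50.
Interest = $795,500.00, so EBIT − I = $1,424,883.50.
DCL = total CM / (EBIT − I) = $3,463,183.50 / $1,424,883.50 = 2.4305.
%ΔEPS = DCL × %ΔSales = 2.4305 × -20.3% = -49.3%.

-49.3%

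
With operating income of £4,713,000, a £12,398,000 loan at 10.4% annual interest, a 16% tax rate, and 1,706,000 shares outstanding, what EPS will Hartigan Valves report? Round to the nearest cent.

Interest = £1,289,392.00, so EBT = £4,713,000 − £1,289,392.00 = £3,423,608.00.
After tax at 16%: net income = £3,423,608.00 × 0.84 = £2,875,830.72.
Per share: £2,875,830.72 / 1,706,000 shares = £1.69.

£1.69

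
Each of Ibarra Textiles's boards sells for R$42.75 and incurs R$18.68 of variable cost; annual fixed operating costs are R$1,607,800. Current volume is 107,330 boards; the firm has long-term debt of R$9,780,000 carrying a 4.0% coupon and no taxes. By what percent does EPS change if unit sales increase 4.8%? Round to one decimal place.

+21.2%

At 107,330 units, contribution = 107,330 × R$24.07 = R$2,583,433.10.
Operating income = contribution − fixed costs = R$2,583,433.10 − R$1,607,800 = R$975,633.10.
Interest = R$391,200.00, so EBIT − I = R$584,433.10.
DCL = total CM / (EBIT − I) = R$2,583,433.10 / R$584,433.10 = 4.4204.
%ΔEPS = DCL × %ΔSales = 4.4204 × +4.8% = +21.2%.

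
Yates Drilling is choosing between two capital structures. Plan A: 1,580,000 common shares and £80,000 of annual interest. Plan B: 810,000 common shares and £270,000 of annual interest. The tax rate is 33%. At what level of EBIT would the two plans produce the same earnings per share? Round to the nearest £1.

At indifference, (EBIT − 80,000)(1 − t)/1,580,000 = (EBIT − 270,000)(1 − t)/810,000.
The (1 − t) factor cancels: (EBIT − 80,000) × 810,000 = (EBIT − 270,000) × 1,580,000.
EBIT × (1,580,000 − 810,000) = 270,000 × 1,580,000 − 80,000 × 810,000 = 361,800,000,000, so EBIT = 361,800,000,000 ÷ 770,000 = 469,870.13.

£469,870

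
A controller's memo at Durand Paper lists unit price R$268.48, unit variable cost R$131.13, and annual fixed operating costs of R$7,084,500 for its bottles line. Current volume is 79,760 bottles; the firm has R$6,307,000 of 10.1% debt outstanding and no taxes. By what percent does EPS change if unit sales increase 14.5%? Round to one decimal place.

Total contribution margin = 79,760 × R$137.35 = R$10,955,036.00.
Operating income = contribution − fixed costs = R$10,955,036.00 − R$7,084,500 = R$3,870,536.00.
Interest = R$637,007.00, so EBIT − I = R$3,233,529.00.
Degree of combined leverage = contribution ÷ (EBIT − I) = R$10,955,036.00 ÷ R$3,233,529.00 = 3.3880.
EPS therefore changes by 3.3880 × (+14.5%) = +49.1%.

+49.1%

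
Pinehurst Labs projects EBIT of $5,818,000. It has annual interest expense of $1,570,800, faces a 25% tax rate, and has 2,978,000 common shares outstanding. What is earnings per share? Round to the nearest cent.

Interest = $1,570,800.00, so EBT = $5,818,000 − $1,570,800.00 = $4,247,200.00.
After tax at 25%: net income = $4,247,200.00 × 0.75 = $3,185,400.00.
Per share: $3,185,400.00 / 2,978,000 shares = $1.07.

$1.07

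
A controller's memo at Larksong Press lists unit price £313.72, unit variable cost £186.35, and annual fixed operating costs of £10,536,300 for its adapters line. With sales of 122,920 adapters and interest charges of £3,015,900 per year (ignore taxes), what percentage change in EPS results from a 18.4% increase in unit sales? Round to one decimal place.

+136.9%

Contribution at this volume is 122,920 × £127.37 = £15,656,320.40.
Operating income = contribution − fixed costs = £15,656,320.40 − £10,536,300 = £5,120,020.40.
Interest = £3,015,900.00, so EBIT − I = £2,104,120.40.
Degree of combined leverage = contribution ÷ (EBIT − I) = £15,656,320.40 ÷ £2,104,120.40 = 7.4408.
EPS therefore changes by 7.4408 × (+18.4%) = +136.9%.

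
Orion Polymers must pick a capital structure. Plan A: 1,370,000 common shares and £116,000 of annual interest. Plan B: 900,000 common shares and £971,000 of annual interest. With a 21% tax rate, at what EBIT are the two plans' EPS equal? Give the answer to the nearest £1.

Set EPS_A = EPS_B: (EBIT − £116,000)(1 − 0.21) ÷ 1,370,000 = (EBIT − £971,000)(1 − 0.21) ÷ 900,000.
Cancelling (1 − t) and cross-multiplying: 900,000·(EBIT − 116,000) = 1,370,000·(EBIT − 971,000).
Solving, EBIT = (971,000·1,370,000 − 116,000·900,000) / (1,370,000 − 900,000) = 1,225,870,000,000 / 470,000 = 2,608,234.04.

£2,608,234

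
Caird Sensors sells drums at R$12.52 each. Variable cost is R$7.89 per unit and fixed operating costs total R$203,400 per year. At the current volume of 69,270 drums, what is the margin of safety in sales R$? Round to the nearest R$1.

R$317,246

Contribution margin per unit = R$12.52 − R$7.89 = R$4.63. Break-even units = R$203,400 ÷ R$4.63 = 43,930.89; break-even revenue = 43,930.89 × R$12.52 = R$550,014.69.
Current sales = 69,270 × R$12.52 = R$867,260.40.
Margin of safety = R$867,260.40 − R$550,014.69 = R$317,246.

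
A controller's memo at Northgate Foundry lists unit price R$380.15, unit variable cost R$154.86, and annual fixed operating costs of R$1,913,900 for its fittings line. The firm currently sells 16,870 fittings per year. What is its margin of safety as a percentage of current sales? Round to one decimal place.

49.6%

Contribution margin per unit = R$380.15 − R$154.86 = R$225.29. Break-even units = R$1,913,900 ÷ R$225.29 = 8,495.27; break-even revenue = 8,495.27 × R$380.15 = R$3,229,477.94.
Current sales = 16,870 × R$380.15 = R$6,413,130.50.
Margin of safety = (R$6,413,130.50 − R$3,229,477.94) ÷ R$6,413,130.50 = 49.6%.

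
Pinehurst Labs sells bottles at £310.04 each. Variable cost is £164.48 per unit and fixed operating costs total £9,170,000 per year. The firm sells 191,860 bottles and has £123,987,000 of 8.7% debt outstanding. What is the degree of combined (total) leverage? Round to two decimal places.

Contribution at this volume is 191,860 × £145.56 = £27,927,141.60.
Operating income = contribution − fixed costs = £27,927,141.60 − £9,170,000 = £18,757,141.60. Interest = £10,786,869.00, so EBIT − I = £7,970,272.60.
DCL = contribution ÷ (EBIT − I) = £27,927,141.60 ÷ £7,970,272.60 = 3.5039.

3.50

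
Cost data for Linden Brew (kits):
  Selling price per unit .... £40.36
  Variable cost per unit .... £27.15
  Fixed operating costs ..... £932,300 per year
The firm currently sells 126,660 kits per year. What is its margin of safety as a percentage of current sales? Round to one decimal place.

Unit CM = price − variable cost = £40.36 − £27.15 = £13.21. Break-even units = £932,300 ÷ £13.21 = 70,575.32; break-even revenue = 70,575.32 × £40.36 = £2,848,419.98.
Actual sales revenue = 126,660 × £40.36 = £5,111,997.60.
Margin of safety = (£5,111,997.60 − £2,848,419.98) ÷ £5,111,997.60 = 44.3%.

44.3%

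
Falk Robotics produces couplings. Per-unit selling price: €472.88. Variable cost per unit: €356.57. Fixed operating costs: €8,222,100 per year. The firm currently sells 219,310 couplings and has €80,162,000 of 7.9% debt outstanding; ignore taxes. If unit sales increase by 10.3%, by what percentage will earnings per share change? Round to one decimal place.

+24.0%

Total contribution margin = 219,310 × €116.31 = €25,507,946.10.
Operating income = contribution − fixed costs = €25,507,946.10 − €8,222,100 = €17,285,846.10.
After interest of €6,332,798.00, pre-tax earnings = €10,953,048.10.
DCL = total CM / (EBIT − I) = €25,507,946.10 / €10,953,048.10 = 2.3288.
EPS therefore changes by 2.3288 × (+10.3%) = +24.0%.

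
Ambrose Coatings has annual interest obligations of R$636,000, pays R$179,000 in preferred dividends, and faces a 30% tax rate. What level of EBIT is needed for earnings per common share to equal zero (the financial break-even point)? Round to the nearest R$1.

Grossing the preferred dividend up to pre-tax terms: R$179,000 / (1 − 0.30) = R$255,714.29.
Financial break-even EBIT = interest + D_p ÷ (1 − t) = R$636,000 + R$255,714.29 = R$891,714.29.

R$891,714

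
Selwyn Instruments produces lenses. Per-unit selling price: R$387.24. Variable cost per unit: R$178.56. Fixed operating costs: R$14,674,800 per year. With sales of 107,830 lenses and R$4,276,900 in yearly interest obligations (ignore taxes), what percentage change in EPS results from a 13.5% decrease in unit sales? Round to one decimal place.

At 107,830 units, contribution = 107,830 × R$208.68 = R$22,501,964.40.
Subtracting fixed costs: EBIT = R$22,501,964.40 − R$14,674,800 = R$7,827,164.40.
After interest of R$4,276,900.00, pre-tax earnings = R$3,550,264.40.
Degree of combined leverage = contribution ÷ (EBIT − I) = R$22,501,964.40 ÷ R$3,550,264.40 = 6.3381.
EPS therefore changes by 6.3381 × (-13.5%) = -85.6%.

-85.6%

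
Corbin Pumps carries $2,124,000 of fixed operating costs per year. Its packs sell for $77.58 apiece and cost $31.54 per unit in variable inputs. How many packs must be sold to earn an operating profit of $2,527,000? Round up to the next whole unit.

Each unit contributes $77.58 − $31.54 = $46.04.
Required volume = (fixed costs + target profit) ÷ CM = ($2,124,000 + $2,527,000) ÷ $46.04 = 101,020.85, so 101,021 packs.

101,021 packs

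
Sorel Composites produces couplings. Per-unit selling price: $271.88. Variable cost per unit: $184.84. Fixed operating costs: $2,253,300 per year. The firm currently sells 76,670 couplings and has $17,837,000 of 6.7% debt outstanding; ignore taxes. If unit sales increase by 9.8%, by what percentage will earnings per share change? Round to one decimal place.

Contribution at this volume is 76,670 × $87.04 = $6,673,356.80.
Subtracting fixed costs: EBIT = $6,673,356.80 − $2,253,300 = $4,420,056.80.
After interest of $1,195,079.00, pre-tax earnings = $3,224,977.80.
Degree of combined leverage = contribution ÷ (EBIT − I) = $6,673,356.80 ÷ $3,224,977.80 = 2.0693.
EPS therefore changes by 2.0693 × (+9.8%) = +20.3%.

+20.3%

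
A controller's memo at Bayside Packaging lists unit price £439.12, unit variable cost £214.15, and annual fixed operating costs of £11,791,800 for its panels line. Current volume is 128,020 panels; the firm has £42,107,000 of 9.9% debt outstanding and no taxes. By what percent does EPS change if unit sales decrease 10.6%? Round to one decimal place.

-23.8%

At 128,020 units, contribution = 128,020 × £224.97 = £28,800,659.40.
Subtracting fixed costs: EBIT = £28,800,659.40 − £11,791,800 = £17,008,859.40.
After interest of £4,168,593.00, pre-tax earnings = £12,840,266.40.
Degree of combined leverage = contribution ÷ (EBIT − I) = £28,800,659.40 ÷ £12,840,266.40 = 2.2430.
%ΔEPS = DCL × %ΔSales = 2.2430 × -10.6% = -23.8%.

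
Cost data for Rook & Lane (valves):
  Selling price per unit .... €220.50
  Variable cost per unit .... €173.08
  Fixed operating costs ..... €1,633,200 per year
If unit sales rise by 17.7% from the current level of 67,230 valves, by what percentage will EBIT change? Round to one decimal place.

Total contribution margin = 67,230 × €47.42 = €3,188,046.60.
Subtracting fixed costs: EBIT = €3,188,046.60 − €1,633,200 = €1,554,846.60.
DOL = contribution ÷ EBIT = €3,188,046.60 ÷ €1,554,846.60 = 2.0504.
%ΔEBIT = DOL × %ΔSales = 2.0504 × +17.7% = +36.3%.

+36.3%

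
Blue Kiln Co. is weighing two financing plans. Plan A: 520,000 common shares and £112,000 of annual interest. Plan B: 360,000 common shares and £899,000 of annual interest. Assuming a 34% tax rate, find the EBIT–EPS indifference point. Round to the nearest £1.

At indifference, (EBIT − 112,000)(1 − t)/520,000 = (EBIT − 899,000)(1 − t)/360,000.
The (1 − t) factor cancels: (EBIT − 112,000) × 360,000 = (EBIT − 899,000) × 520,000.
EBIT × (520,000 − 360,000) = 899,000 × 520,000 − 112,000 × 360,000 = 427,160,000,000, so EBIT = 427,160,000,000 ÷ 160,000 = 2,669,750.00.

£2,669,750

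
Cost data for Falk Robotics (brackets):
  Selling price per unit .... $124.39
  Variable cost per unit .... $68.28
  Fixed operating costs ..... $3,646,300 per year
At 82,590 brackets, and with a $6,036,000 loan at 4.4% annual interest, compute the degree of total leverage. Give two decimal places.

Total contribution margin = 82,590 × $56.11 = $4,634,124.90.
EBIT = $4,634,124.90 − $3,646,300 = $987,824.90. Interest = $265,584.00.
DOL = $4,634,124.90 ÷ $987,824.90 = 4.6912; DFL = $987,824.90 ÷ $722,240.90 = 1.3677.
Combined leverage = 4.6912 × 1.3677 = 6.4162.

6.42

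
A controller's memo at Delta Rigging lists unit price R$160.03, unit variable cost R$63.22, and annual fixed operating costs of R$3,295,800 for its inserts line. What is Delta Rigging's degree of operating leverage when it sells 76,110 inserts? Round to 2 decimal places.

1.81

Contribution at this volume is 76,110 × R$96.81 = R$7,368,209.10.
EBIT = R$7,368,209.10 − R$3,295,800 = R$4,072,409.10.
DOL = contribution ÷ EBIT = R$7,368,209.10 ÷ R$4,072,409.10 = 1.8093.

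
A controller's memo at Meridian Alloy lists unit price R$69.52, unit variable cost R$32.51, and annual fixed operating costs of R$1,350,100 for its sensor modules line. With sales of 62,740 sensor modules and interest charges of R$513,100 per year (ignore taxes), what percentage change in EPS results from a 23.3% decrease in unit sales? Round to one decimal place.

Total contribution margin = 62,740 × R$37.01 = R$2,322,007.40.
EBIT = R$2,322,007.40 − R$1,350,100 = R$971,907.40.
Interest = R$513,100.00, so EBIT − I = R$458,807.40.
Degree of combined leverage = contribution ÷ (EBIT − I) = R$2,322,007.40 ÷ R$458,807.40 = 5.0610.
EPS therefore changes by 5.0610 × (-23.3%) = -117.9%.

-117.9%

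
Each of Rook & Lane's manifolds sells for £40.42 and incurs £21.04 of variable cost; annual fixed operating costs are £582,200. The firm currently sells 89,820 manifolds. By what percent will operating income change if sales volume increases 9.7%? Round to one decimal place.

Total contribution margin = 89,820 × £19.38 = £1,740,711.60.
Subtracting fixed costs: EBIT = £1,740,711.60 − £582,200 = £1,158,511.60.
Degree of operating leverage = £1,740,711.60 / £1,158,511.60 = 1.5025.
%ΔEBIT = DOL × %ΔSales = 1.5025 × +9.7% = +14.6%.

+14.6%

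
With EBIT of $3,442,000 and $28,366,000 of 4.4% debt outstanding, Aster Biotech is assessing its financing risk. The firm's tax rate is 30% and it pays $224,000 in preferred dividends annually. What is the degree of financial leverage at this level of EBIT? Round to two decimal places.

Annual interest charges come to $1,248,104.00.
Preferred dividends grossed up pre-tax: $224,000 / (1 − 0.30) = $320,000.00.
DFL = EBIT ÷ [EBIT − I − D_p/(1−t)] = $3,442,000 ÷ [$3,442,000 − $1,248,104.00 − $320,000.00] = $3,442,000 ÷ $1,873,896.00 = 1.8368.

1.84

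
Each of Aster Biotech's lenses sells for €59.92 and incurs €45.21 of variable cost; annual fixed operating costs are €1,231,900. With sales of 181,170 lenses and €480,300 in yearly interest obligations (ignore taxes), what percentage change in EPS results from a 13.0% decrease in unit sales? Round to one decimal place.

Total contribution margin = 181,170 × €14.71 = €2,665,010.70.
EBIT = €2,665,010.70 − €1,231,900 = €1,433,110.70.
After interest of €480,300.00, pre-tax earnings = €952,810.70.
DCL = total CM / (EBIT − I) = €2,665,010.70 / €952,810.70 = 2.7970.
EPS therefore changes by 2.7970 × (-13.0%) = -36.4%.

-36.4%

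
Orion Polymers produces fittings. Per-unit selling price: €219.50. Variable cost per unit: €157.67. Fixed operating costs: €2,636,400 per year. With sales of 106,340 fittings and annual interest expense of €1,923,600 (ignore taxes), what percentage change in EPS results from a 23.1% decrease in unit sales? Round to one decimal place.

Contribution at this volume is 106,340 × €61.83 = €6,575,002.20.
EBIT = €6,575,002.20 − €2,636,400 = €3,938,602.20.
Interest = €1,923,600.00, so EBIT − I = €2,015,002.20.
DCL = total CM / (EBIT − I) = €6,575,002.20 / €2,015,002.20 = 3.2630.
EPS therefore changes by 3.2630 × (-23.1%) = -75.4%.

-75.4%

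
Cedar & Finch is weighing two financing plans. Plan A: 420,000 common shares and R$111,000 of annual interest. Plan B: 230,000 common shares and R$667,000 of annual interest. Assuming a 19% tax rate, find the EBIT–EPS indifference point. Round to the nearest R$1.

At indifference, (EBIT − 111,000)(1 − t)/420,000 = (EBIT − 667,000)(1 − t)/230,000.
Cancelling (1 − t) and cross-multiplying: 230,000·(EBIT − 111,000) = 420,000·(EBIT − 667,000).
Solving, EBIT = (667,000·420,000 − 111,000·230,000) / (420,000 − 230,000) = 254,610,000,000 / 190,000 = 1,340,052.63.

R$1,340,053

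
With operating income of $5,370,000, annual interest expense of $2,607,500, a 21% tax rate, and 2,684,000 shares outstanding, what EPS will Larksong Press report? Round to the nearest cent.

Interest = $2,607,500.00, so EBT = $5,370,000 − $2,607,500.00 = $2,762,500.00.
After tax at 21%: net income = $2,762,500.00 × 0.79 = $2,182,375.00.
Per share: $2,182,375.00 / 2,684,000 shares = $0.81.

$0.81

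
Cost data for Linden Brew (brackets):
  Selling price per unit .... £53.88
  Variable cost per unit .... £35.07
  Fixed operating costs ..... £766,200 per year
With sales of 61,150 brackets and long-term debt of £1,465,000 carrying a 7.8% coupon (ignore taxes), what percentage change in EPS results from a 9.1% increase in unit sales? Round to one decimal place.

+38.8%

At 61,150 units, contribution = 61,150 × £18.81 = £1,150,231.50.
EBIT = £1,150,231.50 − £766,200 = £384,031.50.
After interest of £114,270.00, pre-tax earnings = £269,761.50.
Degree of combined leverage = contribution ÷ (EBIT − I) = £1,150,231.50 ÷ £269,761.50 = 4.2639.
%ΔEPS = DCL × %ΔSales = 4.2639 × +9.1% = +38.8%.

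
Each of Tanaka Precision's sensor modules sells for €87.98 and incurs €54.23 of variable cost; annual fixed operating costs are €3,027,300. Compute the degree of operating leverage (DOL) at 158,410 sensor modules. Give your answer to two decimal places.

At 158,410 units, contribution = 158,410 × €33.75 = €5,346,337.50.
Subtracting fixed costs: EBIT = €5,346,337.50 − €3,027,300 = €2,319,037.50.
Degree of operating leverage = €5,346,337.50 / €2,319,037.50 = 2.3054.

2.31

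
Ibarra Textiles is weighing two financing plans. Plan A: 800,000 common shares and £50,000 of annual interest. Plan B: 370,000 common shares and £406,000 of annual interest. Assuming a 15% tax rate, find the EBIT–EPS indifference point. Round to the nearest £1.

At indifference, (EBIT − 50,000)(1 − t)/800,000 = (EBIT − 406,000)(1 − t)/370,000.
The (1 − t) factor cancels: (EBIT − 50,000) × 370,000 = (EBIT − 406,000) × 800,000.
Solving, EBIT = (406,000·800,000 − 50,000·370,000) / (800,000 − 370,000) = 306,300,000,000 / 430,000 = 712,325.58.

£712,326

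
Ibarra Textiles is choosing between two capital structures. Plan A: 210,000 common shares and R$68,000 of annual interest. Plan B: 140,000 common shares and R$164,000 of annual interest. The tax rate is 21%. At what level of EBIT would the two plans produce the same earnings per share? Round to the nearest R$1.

R$356,000

Set EPS_A = EPS_B: (EBIT − R$68,000)(1 − 0.21) ÷ 210,000 = (EBIT − R$164,000)(1 − 0.21) ÷ 140,000.
The (1 − t) factor cancels: (EBIT − 68,000) × 140,000 = (EBIT − 164,000) × 210,000.
Solving, EBIT = (164,000·210,000 − 68,000·140,000) / (210,000 − 140,000) = 24,920,000,000 / 70,000 = 356,000.00.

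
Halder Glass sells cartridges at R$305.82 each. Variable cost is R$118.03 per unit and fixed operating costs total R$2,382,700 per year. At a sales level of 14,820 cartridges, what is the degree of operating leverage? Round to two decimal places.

6.95

Total contribution margin = 14,820 × R$187.79 = R$2,783,047.80.
Operating income = contribution − fixed costs = R$2,783,047.80 − R$2,382,700 = R$400,347.80.
DOL = contribution ÷ EBIT = R$2,783,047.80 ÷ R$400,347.80 = 6.9516.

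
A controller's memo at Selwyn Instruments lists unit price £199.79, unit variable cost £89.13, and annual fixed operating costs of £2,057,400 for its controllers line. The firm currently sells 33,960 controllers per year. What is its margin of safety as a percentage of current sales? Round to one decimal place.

45.3%

Contribution margin per unit = £199.79 − £89.13 = £110.66. Break-even units = £2,057,400 ÷ £110.66 = 18,592.08; break-even revenue = 18,592.08 × £199.79 = £3,714,512.43.
Current sales = 33,960 × £199.79 = £6,784,868.40.
Margin of safety = (£6,784,868.40 − £3,714,512.43) ÷ £6,784,868.40 = 45.3%.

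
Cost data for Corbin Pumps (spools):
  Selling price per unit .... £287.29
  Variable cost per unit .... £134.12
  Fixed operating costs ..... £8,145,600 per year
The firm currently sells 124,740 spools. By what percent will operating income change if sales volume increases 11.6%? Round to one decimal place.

+20.2%

At 124,740 units, contribution = 124,740 × £153.17 = £19,106,425.80.
Operating income = contribution − fixed costs = £19,106,425.80 − £8,145,600 = £10,960,825.80.
So DOL = total CM / EBIT = £19,106,425.80 / £10,960,825.80 = 1.7432.
%ΔEBIT = DOL × %ΔSales = 1.7432 × +11.6% = +20.2%.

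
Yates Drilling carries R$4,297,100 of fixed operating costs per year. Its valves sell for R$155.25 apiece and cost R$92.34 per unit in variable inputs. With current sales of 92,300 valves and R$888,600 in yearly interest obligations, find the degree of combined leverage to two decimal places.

Total contribution margin = 92,300 × R$62.91 = R$5,806,593.00.
Subtracting fixed costs: EBIT = R$5,806,593.00 − R$4,297,100 = R$1,509,493.00. Interest = R$888,600.00.
DOL = R$5,806,593.00 ÷ R$1,509,493.00 = 3.8467; DFL = R$1,509,493.00 ÷ R$620,893.00 = 2.4312.
DCL = DOL × DFL = 3.8467 × 2.4312 = 9.3521.

9.35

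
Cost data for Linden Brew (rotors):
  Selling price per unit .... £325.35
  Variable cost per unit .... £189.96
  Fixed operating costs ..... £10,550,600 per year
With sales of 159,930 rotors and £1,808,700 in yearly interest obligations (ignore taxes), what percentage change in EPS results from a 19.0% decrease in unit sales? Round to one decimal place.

Total contribution margin = 159,930 × £135.39 = £21,652,922.70.
Operating income = contribution − fixed costs = £21,652,922.70 − £10,550,600 = £11,102,322.70.
After interest of £1,808,700.00, pre-tax earnings = £9,293,622.70.
DCL = total CM / (EBIT − I) = £21,652,922.70 / £9,293,622.70 = 2.3299.
%ΔEPS = DCL × %ΔSales = 2.3299 × -19.0% = -44.3%.

-44.3%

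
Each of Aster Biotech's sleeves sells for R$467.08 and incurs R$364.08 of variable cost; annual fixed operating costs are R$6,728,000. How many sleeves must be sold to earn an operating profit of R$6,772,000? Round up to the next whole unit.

131,068 sleeves

Each unit contributes R$467.08 − R$364.08 = R$103.00.
Need Q such that Q × R$103.00 − R$6,728,000 = R$6,772,000, i.e. Q = R$13,500,000 / R$103.00 = 131,067.96 → 131,068.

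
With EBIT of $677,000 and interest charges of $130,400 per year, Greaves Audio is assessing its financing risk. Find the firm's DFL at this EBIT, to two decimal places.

1.24

Annual interest charges come to $130,400.00.
Degree of financial leverage = EBIT / (EBIT − interest) = $677,000 / $546,600.00 = 1.2386.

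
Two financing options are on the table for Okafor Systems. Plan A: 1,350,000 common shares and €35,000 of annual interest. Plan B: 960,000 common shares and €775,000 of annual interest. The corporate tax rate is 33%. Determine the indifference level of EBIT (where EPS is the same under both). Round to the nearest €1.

€2,596,538

Set EPS_A = EPS_B: (EBIT − €35,000)(1 − 0.33) ÷ 1,350,000 = (EBIT − €775,000)(1 − 0.33) ÷ 960,000.
The (1 − t) factor cancels: (EBIT − 35,000) × 960,000 = (EBIT − 775,000) × 1,350,000.
EBIT × (1,350,000 − 960,000) = 775,000 × 1,350,000 − 35,000 × 960,000 = 1,012,650,000,000, so EBIT = 1,012,650,000,000 ÷ 390,000 = 2,596,538.46.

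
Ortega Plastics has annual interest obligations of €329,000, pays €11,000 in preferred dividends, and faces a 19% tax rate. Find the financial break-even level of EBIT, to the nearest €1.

Grossing the preferred dividend up to pre-tax terms: €11,000 / (1 − 0.19) = €13,580.25.
EPS = 0 when EBIT covers interest plus the pre-tax preferred burden: €329,000 + €13,580.25 = €342,580.25.

€342,580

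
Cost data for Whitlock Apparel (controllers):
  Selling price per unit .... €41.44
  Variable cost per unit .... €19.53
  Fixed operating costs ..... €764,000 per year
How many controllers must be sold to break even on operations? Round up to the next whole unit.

34,870 controllers

Each unit contributes €41.44 − €19.53 = €21.91.
Break-even volume = fixed costs ÷ CM per unit = €764,000 ÷ €21.91 = 34,869.92, so 34,870 controllers.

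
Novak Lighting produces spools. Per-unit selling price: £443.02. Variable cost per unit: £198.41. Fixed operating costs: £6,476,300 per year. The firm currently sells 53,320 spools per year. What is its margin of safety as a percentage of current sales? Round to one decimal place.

Unit CM = price − variable cost = £443.02 − £198.41 = £244.61. Break-even units = £6,476,300 ÷ £244.61 = 26,476.02; break-even revenue = 26,476.02 × £443.02 = £11,729,407.73.
Actual sales revenue = 53,320 × £443.02 = £23,621,826.40.
Margin of safety = (£23,621,826.40 − £11,729,407.73) ÷ £23,621,826.40 = 50.3%.

50.3%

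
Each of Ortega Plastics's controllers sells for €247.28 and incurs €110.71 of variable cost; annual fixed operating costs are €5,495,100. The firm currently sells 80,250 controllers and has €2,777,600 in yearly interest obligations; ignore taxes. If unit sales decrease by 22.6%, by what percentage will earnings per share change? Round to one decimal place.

-92.2%

Contribution at this volume is 80,250 × €136.57 = €10,959,742.50.
EBIT = €10,959,742.50 − €5,495,100 = €5,464,642.50.
Interest = €2,777,600.00, so EBIT − I = €2,687,042.50.
DCL = total CM / (EBIT − I) = €10,959,742.50 / €2,687,042.50 = 4.0787.
%ΔEPS = DCL × %ΔSales = 4.0787 × -22.6% = -92.2%.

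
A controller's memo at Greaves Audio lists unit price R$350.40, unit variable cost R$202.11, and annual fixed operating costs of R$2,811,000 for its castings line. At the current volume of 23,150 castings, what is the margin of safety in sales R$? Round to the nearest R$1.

R$1,469,543

Unit CM = price − variable cost = R$350.40 − R$202.11 = R$148.29. Break-even units = R$2,811,000 ÷ R$148.29 = 18,956.10; break-even revenue = 18,956.10 × R$350.40 = R$6,642,217.28.
Actual sales revenue = 23,150 × R$350.40 = R$8,111,760.00.
Margin of safety = R$8,111,760.00 − R$6,642,217.28 = R$1,469,543.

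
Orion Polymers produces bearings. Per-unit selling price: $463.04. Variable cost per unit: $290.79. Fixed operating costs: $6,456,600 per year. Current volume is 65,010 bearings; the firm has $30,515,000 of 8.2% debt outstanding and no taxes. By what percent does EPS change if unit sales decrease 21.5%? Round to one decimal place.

Total contribution margin = 65,010 × $172.25 = $11,197,972.50.
Operating income = contribution − fixed costs = $11,197,972.50 − $6,456,600 = $4,741,372.50.
Interest = $2,502,230.00, so EBIT − I = $2,239,142.50.
DCL = total CM / (EBIT − I) = $11,197,972.50 / $2,239,142.50 = 5.0010.
EPS therefore changes by 5.0010 × (-21.5%) = -107.5%.

-107.5%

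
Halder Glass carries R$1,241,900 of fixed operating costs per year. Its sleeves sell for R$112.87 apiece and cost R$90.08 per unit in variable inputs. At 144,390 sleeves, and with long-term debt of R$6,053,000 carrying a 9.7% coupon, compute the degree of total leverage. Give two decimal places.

At 144,390 units, contribution = 144,390 × R$22.79 = R$3,290,648.10.
Operating income = contribution − fixed costs = R$3,290,648.10 − R$1,241,900 = R$2,048,748.10. Interest = R$587,141.00, so EBIT − I = R$1,461,607.10.
DCL = contribution ÷ (EBIT − I) = R$3,290,648.10 ÷ R$1,461,607.10 = 2.2514.

2.25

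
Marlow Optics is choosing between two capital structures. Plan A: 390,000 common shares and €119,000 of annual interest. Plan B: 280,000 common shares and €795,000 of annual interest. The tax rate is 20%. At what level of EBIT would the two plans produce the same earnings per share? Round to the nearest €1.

€2,515,727

At indifference, (EBIT − 119,000)(1 − t)/390,000 = (EBIT − 795,000)(1 − t)/280,000.
Cancelling (1 − t) and cross-multiplying: 280,000·(EBIT − 119,000) = 390,000·(EBIT − 795,000).
EBIT × (390,000 − 280,000) = 795,000 × 390,000 − 119,000 × 280,000 = 276,730,000,000, so EBIT = 276,730,000,000 ÷ 110,000 = 2,515,727.27.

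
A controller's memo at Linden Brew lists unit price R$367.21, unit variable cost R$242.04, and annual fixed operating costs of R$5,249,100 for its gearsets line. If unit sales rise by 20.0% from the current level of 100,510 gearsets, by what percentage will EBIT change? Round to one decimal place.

Total contribution margin = 100,510 × R$125.17 = R$12,580,836.70.
Subtracting fixed costs: EBIT = R$12,580,836.70 − R$5,249,100 = R$7,331,736.70.
So DOL = total CM / EBIT = R$12,580,836.70 / R$7,331,736.70 = 1.7159.
So EBIT moves 1.7159 × (+20.0%) = +34.3%.

+34.3%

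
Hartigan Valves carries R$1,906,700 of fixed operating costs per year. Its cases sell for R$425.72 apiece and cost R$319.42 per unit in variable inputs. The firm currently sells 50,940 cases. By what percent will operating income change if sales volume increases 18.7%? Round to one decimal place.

Contribution at this volume is 50,940 × R$106.30 = R$5,414,922.00.
Subtracting fixed costs: EBIT = R$5,414,922.00 − R$1,906,700 = R$3,508,222.00.
DOL = contribution ÷ EBIT = R$5,414,922.00 ÷ R$3,508,222.00 = 1.5435.
So EBIT moves 1.5435 × (+18.7%) = +28.9%.

+28.9%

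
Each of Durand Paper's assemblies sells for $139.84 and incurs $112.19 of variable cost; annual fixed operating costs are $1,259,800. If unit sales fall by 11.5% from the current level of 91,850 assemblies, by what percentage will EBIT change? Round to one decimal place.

-22.8%

Contribution at this volume is 91,850 × $27.65 = $2,539,652.50.
Subtracting fixed costs: EBIT = $2,539,652.50 − $1,259,800 = $1,279,852.50.
DOL = contribution ÷ EBIT = $2,539,652.50 ÷ $1,279,852.50 = 1.9843.
%ΔEBIT = DOL × %ΔSales = 1.9843 × -11.5% = -22.8%.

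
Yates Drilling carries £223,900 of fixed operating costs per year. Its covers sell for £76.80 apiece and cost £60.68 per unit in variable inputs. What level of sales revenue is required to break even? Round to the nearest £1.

Contribution margin per unit = £76.80 − £60.68 = £16.12, a CM ratio of £16.12 ÷ £76.80 = 0.2099.
Break-even revenue = fixed costs × price ÷ CM = £223,900 × £76.80 ÷ £16.12 = £1,066,720.

£1,066,720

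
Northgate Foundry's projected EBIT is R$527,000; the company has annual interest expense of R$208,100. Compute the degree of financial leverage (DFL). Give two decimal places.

1.65

Annual interest charges come to R$208,100.00.
Degree of financial leverage = EBIT / (EBIT − interest) = R$527,000 / R$318,900.00 = 1.6526.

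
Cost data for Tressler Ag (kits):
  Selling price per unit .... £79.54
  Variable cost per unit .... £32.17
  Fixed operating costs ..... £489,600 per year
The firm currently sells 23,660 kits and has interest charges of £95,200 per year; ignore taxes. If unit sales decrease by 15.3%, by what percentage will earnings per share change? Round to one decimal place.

Contribution at this volume is 23,660 × £47.37 = £1,120,774.20.
Subtracting fixed costs: EBIT = £1,120,774.20 − £489,600 = £631,174.20.
Interest = £95,200.00, so EBIT − I = £535,974.20.
DCL = total CM / (EBIT − I) = £1,120,774.20 / £535,974.20 = 2.0911.
EPS therefore changes by 2.0911 × (-15.3%) = -32.0%.

-32.0%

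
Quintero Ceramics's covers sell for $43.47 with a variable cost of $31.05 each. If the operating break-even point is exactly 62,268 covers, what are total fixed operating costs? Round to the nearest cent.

$773,368.56

Unit CM = price − variable cost = $43.47 − $31.05 = $12.42.
Fixed costs = break-even units × CM = 62,268 × $12.42 = $773,368.56.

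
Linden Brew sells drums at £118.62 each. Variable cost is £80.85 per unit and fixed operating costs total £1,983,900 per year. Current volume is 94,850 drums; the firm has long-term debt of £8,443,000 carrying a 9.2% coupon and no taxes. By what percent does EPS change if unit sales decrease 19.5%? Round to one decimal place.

-85.0%

At 94,850 units, contribution = 94,850 × £37.77 = £3,582,484.50.
Subtracting fixed costs: EBIT = £3,582,484.50 − £1,983,900 = £1,598,584.50.
Interest = £776,756.00, so EBIT − I = £821,828.50.
DCL = total CM / (EBIT − I) = £3,582,484.50 / £821,828.50 = 4.3592.
EPS therefore changes by 4.3592 × (-19.5%) = -85.0%.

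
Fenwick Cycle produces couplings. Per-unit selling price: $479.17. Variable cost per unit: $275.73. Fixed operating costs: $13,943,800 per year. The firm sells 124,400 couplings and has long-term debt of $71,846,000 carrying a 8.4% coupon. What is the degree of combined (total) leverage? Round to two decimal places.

At 124,400 units, contribution = 124,400 × $203.44 = $25,307,936.00.
Operating income = contribution − fixed costs = $25,307,936.00 − $13,943,800 = $11,364,136.00. Interest = $6,035,064.00.
DOL = $25,307,936.00 ÷ $11,364,136.00 = 2.2270; DFL = $11,364,136.00 ÷ $5,329,072.00 = 2.1325.
DCL = DOL × DFL = 2.2270 × 2.1325 = 4.7491.

4.75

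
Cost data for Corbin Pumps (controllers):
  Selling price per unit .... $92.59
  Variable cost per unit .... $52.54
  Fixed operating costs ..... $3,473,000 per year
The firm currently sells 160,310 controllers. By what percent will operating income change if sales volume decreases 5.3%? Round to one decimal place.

Contribution at this volume is 160,310 × $40.05 = $6,420,415.50.
Operating income = contribution − fixed costs = $6,420,415.50 − $3,473,000 = $2,947,415.50.
So DOL = total CM / EBIT = $6,420,415.50 / $2,947,415.50 = 2.1783.
So EBIT moves 2.1783 × (-5.3%) = -11.5%.

-11.5%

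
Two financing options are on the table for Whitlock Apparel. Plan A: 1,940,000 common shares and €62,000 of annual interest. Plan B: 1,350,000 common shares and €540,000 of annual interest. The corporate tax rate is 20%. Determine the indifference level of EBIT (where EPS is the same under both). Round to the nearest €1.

At indifference, (EBIT − 62,000)(1 − t)/1,940,000 = (EBIT − 540,000)(1 − t)/1,350,000.
Cancelling (1 − t) and cross-multiplying: 1,350,000·(EBIT − 62,000) = 1,940,000·(EBIT − 540,000).
Solving, EBIT = (540,000·1,940,000 − 62,000·1,350,000) / (1,940,000 − 1,350,000) = 963,900,000,000 / 590,000 = 1,633,728.81.

€1,633,729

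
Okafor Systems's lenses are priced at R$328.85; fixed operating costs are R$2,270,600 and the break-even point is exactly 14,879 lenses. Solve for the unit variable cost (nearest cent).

At break-even, FC = Q × (P − VC), so P − VC = R$2,270,600 ÷ 14,879 = R$152.6043.
Variable cost per unit = R$328.85 − R$152.6043 = R$176.25.

R$176.25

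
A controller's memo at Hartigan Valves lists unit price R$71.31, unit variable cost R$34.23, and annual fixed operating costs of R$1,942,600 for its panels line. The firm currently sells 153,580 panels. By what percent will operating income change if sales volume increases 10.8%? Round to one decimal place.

Contribution at this volume is 153,580 × R$37.08 = R$5,694,746.40.
Operating income = contribution − fixed costs = R$5,694,746.40 − R$1,942,600 = R$3,752,146.40.
Degree of operating leverage = R$5,694,746.40 / R$3,752,146.40 = 1.5177.
%ΔEBIT = DOL × %ΔSales = 1.5177 × +10.8% = +16.4%.

+16.4%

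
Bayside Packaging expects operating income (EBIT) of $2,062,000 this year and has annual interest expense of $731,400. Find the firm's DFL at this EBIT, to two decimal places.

1.55

Interest = $731,400.00.
DFL = EBIT ÷ (EBIT − I) = $2,062,000 ÷ ($2,062,000 − $731,400.00) = $2,062,000 ÷ $1,330,600.00 = 1.5497.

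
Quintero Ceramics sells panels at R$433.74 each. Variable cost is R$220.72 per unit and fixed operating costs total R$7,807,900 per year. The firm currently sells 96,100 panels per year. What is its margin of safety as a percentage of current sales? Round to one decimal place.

Each unit contributes R$433.74 − R$220.72 = R$213.02. Break-even units = R$7,807,900 ÷ R$213.02 = 36,653.37; break-even revenue = 36,653.37 × R$433.74 = R$15,898,030.92.
Actual sales revenue = 96,100 × R$433.74 = R$41,682,414.00.
Margin of safety = (R$41,682,414.00 − R$15,898,030.92) ÷ R$41,682,414.00 = 61.9%.

61.9%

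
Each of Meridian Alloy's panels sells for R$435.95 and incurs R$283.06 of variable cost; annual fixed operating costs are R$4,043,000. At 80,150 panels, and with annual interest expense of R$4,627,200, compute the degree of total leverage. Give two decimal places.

Total contribution margin = 80,150 × R$152.89 = R$12,254,133.50.
Subtracting fixed costs: EBIT = R$12,254,133.50 − R$4,043,000 = R$8,211,133.50. Interest = R$4,627,200.00, so EBIT − I = R$3,583,933.50.
Degree of total leverage = total CM / (EBIT − interest) = R$12,254,133.50 / R$3,583,933.50 = 3.4192.

3.42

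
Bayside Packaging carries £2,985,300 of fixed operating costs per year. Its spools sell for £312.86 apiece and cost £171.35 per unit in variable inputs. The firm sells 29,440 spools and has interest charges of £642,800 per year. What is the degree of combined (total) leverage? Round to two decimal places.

7.74

Total contribution margin = 29,440 × £141.51 = £4,166,054.40.
EBIT = £4,166,054.40 − £2,985,300 = £1,180,754.40. Interest = £642,800.00, so EBIT − I = £537,954.40.
Degree of total leverage = total CM / (EBIT − interest) = £4,166,054.40 / £537,954.40 = 7.7443.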